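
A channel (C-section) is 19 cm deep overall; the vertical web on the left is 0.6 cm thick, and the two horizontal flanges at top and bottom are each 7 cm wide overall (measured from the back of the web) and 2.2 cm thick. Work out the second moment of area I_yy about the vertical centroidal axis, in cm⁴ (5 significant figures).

I_yy ≈ 195.87 cm⁴

Split into non-overlapping primitives; take the origin at the lower-left of the bounding box.
Web: 0.6 × 19, A = 11.4 cm², x = 0.3 cm, Ī = 0.342 cm⁴.
Top flange (beyond web): 6.4 × 2.2, A = 14.08 cm², x = 3.8 cm, Ī = 48.05973 cm⁴.
Bottom flange (beyond web): 6.4 × 2.2, A = 14.08 cm², x = 3.8 cm, Ī = 48.05973 cm⁴.
Centroid: x̄ = ΣA·x / ΣA = 2.791405 cm.
Transfer each piece to the vertical centroidal axis using Ī + A·d² with d = x − 2.791405:
  web: d = -2.491405 cm → contributes +71.10295 cm⁴
  top flange (beyond web): d = 1.008595 cm → contributes +62.3828 cm⁴
  bottom flange (beyond web): d = 1.008595 cm → contributes +62.3828 cm⁴
Total I = 195.8685 cm⁴.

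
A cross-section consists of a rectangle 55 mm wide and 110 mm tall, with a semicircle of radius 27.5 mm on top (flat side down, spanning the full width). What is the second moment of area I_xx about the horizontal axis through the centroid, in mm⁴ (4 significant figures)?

I_xx ≈ 1.058 × 10⁷ mm⁴

Split into non-overlapping primitives; take the origin at the lower-left of the bounding box.
Rectangular body: 55 × 110, A = 6 050 mm², y = 55 mm, Ī = 6 100 417 mm⁴.
Semicircular cap: semicircle r = 27.5, A = 1187.91 mm², y = 121.671 mm, Ī = 62771.5 mm⁴.
Centroid: ȳ = ΣA·y / ΣA = 65.9424 mm.
Transfer each piece to the horizontal axis through the centroid using Ī + A·d² with d = y − 65.9424:
  rectangular body: d = -10.9424 mm → contributes +6 824 815 mm⁴
  semicircular cap: d = 55.729 mm → contributes +3 752 104 mm⁴
Total I = 10 576 919 mm⁴.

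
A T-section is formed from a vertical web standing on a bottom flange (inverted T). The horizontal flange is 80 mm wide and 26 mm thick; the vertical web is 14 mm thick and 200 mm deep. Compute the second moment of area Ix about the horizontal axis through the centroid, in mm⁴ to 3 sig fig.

Decompose the section into non-overlapping parts with the origin at the bottom-left of its bounding rectangle.
Flange: 80 × 26, A = 2 080 mm², y = 13 mm, Ī = 117 173 mm⁴.
Web: 14 × 200, A = 2 800 mm², y = 126 mm, Ī = 9 333 333 mm⁴.
Centroid: ȳ = ΣA·y / ΣA = 77.836 mm.
Transfer each piece to the horizontal axis through the centroid using Ī + A·d² with d = y − 77.836:
  flange: d = -64.836 mm → contributes +8 860 901 mm⁴
  web: d = 48.164 mm → contributes +15 828 674 mm⁴
Total I = 24 689 576 mm⁴.

Ix ≈ 2.47 × 10⁷ mm⁴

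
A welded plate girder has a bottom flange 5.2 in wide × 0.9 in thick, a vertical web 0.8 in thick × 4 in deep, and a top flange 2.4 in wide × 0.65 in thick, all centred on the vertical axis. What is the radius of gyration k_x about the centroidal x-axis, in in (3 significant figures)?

k_x ≈ 1.92 in

Split into non-overlapping primitives; take the origin at the lower-left of the bounding box.
Bottom plate: 5.2 × 0.9, A = 4.68 in², y = 0.45 in, Ī = 0.3159 in⁴.
Web plate: 0.8 × 4, A = 3.2 in², y = 2.9 in, Ī = 4.2667 in⁴.
Top plate: 2.4 × 0.65, A = 1.56 in², y = 5.225 in, Ī = 0.054925 in⁴.
Centroid: ȳ = ΣA·y / ΣA = 2.0696 in.
Transfer each piece to the centroidal x-axis using Ī + A·d² with d = y − 2.0696:
  bottom plate: d = -1.6196 in → contributes +12.592 in⁴
  web plate: d = 0.8304 in → contributes +6.4733 in⁴
  top plate: d = 3.1554 in → contributes +15.587 in⁴
Total I = 34.652 in⁴.
Radius of gyration: k = √(I/A) = √(34.652 / 9.44) = 1.9159 in.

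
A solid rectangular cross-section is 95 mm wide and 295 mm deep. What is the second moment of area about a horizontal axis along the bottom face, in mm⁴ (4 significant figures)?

The section: 95 × 295, A = 28 025 mm², y = 147.5 mm, Ī = 203 239 635 mm⁴.
Transfer it to the bottom edge using Ī + A·d² with d = y − 0:
  the section: d = 147.5 mm → contributes +812 958 542 mm⁴
Total I = 812 958 542 mm⁴.

I_base ≈ 8.130 × 10⁸ mm⁴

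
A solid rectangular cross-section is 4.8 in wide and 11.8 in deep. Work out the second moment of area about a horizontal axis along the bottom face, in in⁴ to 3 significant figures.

I_base ≈ 2630 in⁴

The section: 4.8 × 11.8, A = 56.64 in², y = 5.9 in, Ī = 657.21 in⁴.
Transfer it to the bottom edge using Ī + A·d² with d = y − 0:
  the section: d = 5.9 in → contributes +2628.9 in⁴
Total I = 2628.9 in⁴.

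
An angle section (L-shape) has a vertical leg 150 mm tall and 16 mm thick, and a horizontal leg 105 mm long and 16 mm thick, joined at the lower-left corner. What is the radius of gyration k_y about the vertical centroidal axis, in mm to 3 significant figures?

Split into non-overlapping primitives; take the origin at the lower-left of the bounding box.
Vertical leg: 16 × 150, A = 2 400 mm², x = 8 mm, Ī = 51 200 mm⁴.
Horizontal leg (remainder): 89 × 16, A = 1 424 mm², x = 60.5 mm, Ī = 939 959 mm⁴.
Centroid: x̄ = ΣA·x / ΣA = 27.55 mm.
Transfer each piece to the vertical centroidal axis using Ī + A·d² with d = x − 27.55:
  vertical leg: d = -19.55 mm → contributes +968 506 mm⁴
  horizontal leg (remainder): d = 32.95 mm → contributes +2 485 979 mm⁴
Total I = 3 454 485 mm⁴.
Radius of gyration: k = √(I/A) = √(3 454 485 / 3 824) = 30.056 mm.

k_y ≈ 30.1 mm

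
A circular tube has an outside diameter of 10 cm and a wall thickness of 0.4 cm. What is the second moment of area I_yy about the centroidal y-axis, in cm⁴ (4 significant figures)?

Decompose the section into non-overlapping parts with the origin at the bottom-left of its bounding rectangle.
Outer circle: ⌀10, A = 78.5398 cm², x = 5 cm, Ī = 490.874 cm⁴.
Bore (subtracted): ⌀9.2, A = 66.4761 cm², x = 5 cm, Ī = 351.659 cm⁴.
By symmetry the centroid is at mid-width, x̄ = 5 cm.
All pieces are centred on the centroidal y-axis, so I = ΣĪ (holes subtracted) = 139.215 cm⁴.

I_yy ≈ 139.2 cm⁴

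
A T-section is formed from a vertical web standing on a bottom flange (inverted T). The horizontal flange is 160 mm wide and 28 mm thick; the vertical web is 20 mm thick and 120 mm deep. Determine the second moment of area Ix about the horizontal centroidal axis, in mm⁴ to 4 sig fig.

Decompose the section into non-overlapping parts with the origin at the bottom-left of its bounding rectangle.
Flange: 160 × 28, A = 4 480 mm², y = 14 mm, Ī = 292 693 mm⁴.
Web: 20 × 120, A = 2 400 mm², y = 88 mm, Ī = 2 880 000 mm⁴.
Centroid: ȳ = ΣA·y / ΣA = 39.814 mm.
Transfer each piece to the horizontal centroidal axis using Ī + A·d² with d = y − 39.814:
  flange: d = -25.814 mm → contributes +3 277 987 mm⁴
  web: d = 48.186 mm → contributes +8 452 548 mm⁴
Total I = 11 730 535 mm⁴.

Ix ≈ 1.173 × 10⁷ mm⁴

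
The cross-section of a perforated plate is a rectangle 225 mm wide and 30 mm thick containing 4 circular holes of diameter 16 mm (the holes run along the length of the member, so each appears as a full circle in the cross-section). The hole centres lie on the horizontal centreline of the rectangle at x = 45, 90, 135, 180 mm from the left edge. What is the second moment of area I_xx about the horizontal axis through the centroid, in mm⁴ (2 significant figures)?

I_xx ≈ 4.9 × 10⁵ mm⁴

Split into non-overlapping primitives; take the origin at the lower-left of the bounding box.
Plate: 225 × 30, A = 6 750 mm², y = 15 mm, Ī = 506 250 mm⁴.
Hole 1 (subtracted): ⌀16, A = 201.1 mm², y = 15 mm, Ī = 3 217 mm⁴.
Hole 2 (subtracted): ⌀16, A = 201.1 mm², y = 15 mm, Ī = 3 217 mm⁴.
Hole 3 (subtracted): ⌀16, A = 201.1 mm², y = 15 mm, Ī = 3 217 mm⁴.
Hole 4 (subtracted): ⌀16, A = 201.1 mm², y = 15 mm, Ī = 3 217 mm⁴.
By symmetry the centroid is at mid-height, ȳ = 15 mm.
All pieces are centred on the horizontal axis through the centroid, so I = ΣĪ (holes subtracted) = 493 382 mm⁴.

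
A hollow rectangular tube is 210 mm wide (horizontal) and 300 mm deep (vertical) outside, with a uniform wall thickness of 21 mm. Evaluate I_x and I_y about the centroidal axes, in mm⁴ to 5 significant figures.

I_x ≈ 2.3207 × 10⁸ mm⁴, I_y ≈ 1.2958 × 10⁸ mm⁴

Break the section into simple shapes (no overlaps), measuring from the bottom-left corner of the bounding box.
Outer rectangle: 210 × 300, A = 63 000 mm², y = 150 mm, Ī = 472 500 000 mm⁴.
Inner void (subtracted): 168 × 258, A = 43 344 mm², y = 150 mm, Ī = 240 429 168 mm⁴.
By symmetry the centroid is at mid-height, ȳ = 150 mm.
All pieces are centred on the centroidal x-axis, so I = ΣĪ (holes subtracted) = 232 070 832 mm⁴.
Repeating about the centroidal y-axis gives I_y = 129 579 912 mm⁴.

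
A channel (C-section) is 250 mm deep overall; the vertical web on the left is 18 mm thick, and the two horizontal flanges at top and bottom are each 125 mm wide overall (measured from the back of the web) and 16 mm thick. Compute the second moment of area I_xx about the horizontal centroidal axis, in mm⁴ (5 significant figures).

I_xx ≈ 7.0382 × 10⁷ mm⁴

Decompose the section into non-overlapping parts with the origin at the bottom-left of its bounding rectangle.
Web: 18 × 250, A = 4 500 mm², y = 125 mm, Ī = 23 437 500 mm⁴.
Top flange (beyond web): 107 × 16, A = 1 712 mm², y = 242 mm, Ī = 36522.67 mm⁴.
Bottom flange (beyond web): 107 × 16, A = 1 712 mm², y = 8 mm, Ī = 36522.67 mm⁴.
By symmetry the centroid is at mid-height, ȳ = 125 mm.
Transfer each piece to the horizontal centroidal axis using Ī + A·d² with d = y − 125:
  web: d = 0 mm → contributes +23 437 500 mm⁴
  top flange (beyond web): d = 117 mm → contributes +23 472 091 mm⁴
  bottom flange (beyond web): d = -117 mm → contributes +23 472 091 mm⁴
Total I = 70 381 681 mm⁴.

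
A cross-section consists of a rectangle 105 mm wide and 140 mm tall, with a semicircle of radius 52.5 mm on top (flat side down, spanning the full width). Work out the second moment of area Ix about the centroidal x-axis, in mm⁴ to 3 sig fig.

Treat the section as a set of non-overlapping primitives; coordinates are from the bounding-box lower-left.
Rectangular body: 105 × 140, A = 14 700 mm², y = 70 mm, Ī = 24 010 000 mm⁴.
Semicircular cap: semicircle r = 52.5, A = 4329.5 mm², y = 162.28 mm, Ī = 833 814 mm⁴.
Centroid: ȳ = ΣA·y / ΣA = 90.996 mm.
Transfer each piece to the centroidal x-axis using Ī + A·d² with d = y − 90.996:
  rectangular body: d = -20.996 mm → contributes +30 489 930 mm⁴
  semicircular cap: d = 71.286 mm → contributes +22 835 156 mm⁴
Total I = 53 325 086 mm⁴.

Ix ≈ 5.33 × 10⁷ mm⁴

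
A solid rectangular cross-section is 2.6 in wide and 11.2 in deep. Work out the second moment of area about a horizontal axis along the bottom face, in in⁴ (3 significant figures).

The section: 2.6 × 11.2, A = 29.12 in², y = 5.6 in, Ī = 304.4 in⁴.
Transfer it to the base of the section using Ī + A·d² with d = y − 0:
  the section: d = 5.6 in → contributes +1217.6 in⁴
Total I = 1217.6 in⁴.

I_base ≈ 1220 in⁴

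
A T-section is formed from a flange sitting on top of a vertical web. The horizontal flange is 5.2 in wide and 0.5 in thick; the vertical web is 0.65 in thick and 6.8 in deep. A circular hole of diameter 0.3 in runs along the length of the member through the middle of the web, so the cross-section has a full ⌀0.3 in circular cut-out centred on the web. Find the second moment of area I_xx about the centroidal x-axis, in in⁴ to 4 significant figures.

I_xx ≈ 38.76 in⁴

Treat the section as a set of non-overlapping primitives; coordinates are from the bounding-box lower-left.
Flange: 5.2 × 0.5, A = 2.6 in², y = 7.05 in, Ī = 0.0541667 in⁴.
Web: 0.65 × 6.8, A = 4.42 in², y = 3.4 in, Ī = 17.0317 in⁴.
Hole (subtracted): ⌀0.3, A = 0.0706858 in², y = 3.4 in, Ī = 0.000397608 in⁴.
Centroid: ȳ = ΣA·y / ΣA = 4.7656 in.
Transfer each piece to the centroidal x-axis using Ī + A·d² with d = y − 4.7656:
  flange: d = 2.2844 in → contributes +13.6222 in⁴
  web: d = -1.3656 in → contributes +25.2745 in⁴
  hole: d = -1.3656 in → contributes −0.132217 in⁴
Total I = 38.7644 in⁴.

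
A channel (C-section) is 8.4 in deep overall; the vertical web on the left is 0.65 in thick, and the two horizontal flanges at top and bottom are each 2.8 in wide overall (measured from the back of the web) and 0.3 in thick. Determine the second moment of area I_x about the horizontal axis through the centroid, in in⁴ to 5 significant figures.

I_x ≈ 53.274 in⁴

Break the section into simple shapes (no overlaps), measuring from the bottom-left corner of the bounding box.
Web: 0.65 × 8.4, A = 5.46 in², y = 4.2 in, Ī = 32.1048 in⁴.
Top flange (beyond web): 2.15 × 0.3, A = 0.645 in², y = 8.25 in, Ī = 0.0048375 in⁴.
Bottom flange (beyond web): 2.15 × 0.3, A = 0.645 in², y = 0.15 in, Ī = 0.0048375 in⁴.
By symmetry the centroid is at mid-height, ȳ = 4.2 in.
Transfer each piece to the horizontal axis through the centroid using Ī + A·d² with d = y − 4.2:
  web: d = 0 in → contributes +32.1048 in⁴
  top flange (beyond web): d = 4.05 in → contributes +10.58445 in⁴
  bottom flange (beyond web): d = -4.05 in → contributes +10.58445 in⁴
Total I = 53.2737 in⁴.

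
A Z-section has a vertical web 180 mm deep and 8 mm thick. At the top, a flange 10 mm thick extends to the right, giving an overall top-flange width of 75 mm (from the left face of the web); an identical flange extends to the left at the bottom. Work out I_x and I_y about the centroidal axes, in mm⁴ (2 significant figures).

I_x ≈ 1.4 × 10⁷ mm⁴, I_y ≈ 2.4 × 10⁶ mm⁴

Split into non-overlapping primitives; take the origin at the lower-left of the bounding box.
Web: 8 × 180, A = 1 440 mm², y = 90 mm, Ī = 3 888 000 mm⁴.
Top flange (beyond web): 67 × 10, A = 670 mm², y = 175 mm, Ī = 5 583 mm⁴.
Bottom flange (beyond web): 67 × 10, A = 670 mm², y = 5 mm, Ī = 5 583 mm⁴.
Centroid: ȳ = ΣA·y / ΣA = 90 mm.
Transfer each piece to the centroidal x-axis using Ī + A·d² with d = y − 90:
  web: d = 0 mm → contributes +3 888 000 mm⁴
  top flange (beyond web): d = 85 mm → contributes +4 846 333 mm⁴
  bottom flange (beyond web): d = -85 mm → contributes +4 846 333 mm⁴
Total I = 13 580 667 mm⁴.
For the y-axis: x̄ = 71 mm.
Repeating about the centroidal y-axis gives I_y = 2 393 327 mm⁴.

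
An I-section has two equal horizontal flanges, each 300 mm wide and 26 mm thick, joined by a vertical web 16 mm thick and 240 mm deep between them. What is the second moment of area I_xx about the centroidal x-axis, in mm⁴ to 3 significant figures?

I_xx ≈ 2.95 × 10⁸ mm⁴

Break the section into simple shapes (no overlaps), measuring from the bottom-left corner of the bounding box.
Bottom flange: 300 × 26, A = 7 800 mm², y = 13 mm, Ī = 439 400 mm⁴.
Web: 16 × 240, A = 3 840 mm², y = 146 mm, Ī = 18 432 000 mm⁴.
Top flange: 300 × 26, A = 7 800 mm², y = 279 mm, Ī = 439 400 mm⁴.
By symmetry the centroid is at mid-height, ȳ = 146 mm.
Transfer each piece to the centroidal x-axis using Ī + A·d² with d = y − 146:
  bottom flange: d = -133 mm → contributes +138 413 600 mm⁴
  web: d = 0 mm → contributes +18 432 000 mm⁴
  top flange: d = 133 mm → contributes +138 413 600 mm⁴
Total I = 295 259 200 mm⁴.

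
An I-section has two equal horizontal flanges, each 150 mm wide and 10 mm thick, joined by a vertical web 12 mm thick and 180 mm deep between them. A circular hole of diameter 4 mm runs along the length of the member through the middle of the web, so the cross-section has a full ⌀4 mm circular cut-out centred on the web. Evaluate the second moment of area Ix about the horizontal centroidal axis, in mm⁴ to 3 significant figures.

Break the section into simple shapes (no overlaps), measuring from the bottom-left corner of the bounding box.
Bottom flange: 150 × 10, A = 1 500 mm², y = 5 mm, Ī = 12 500 mm⁴.
Web: 12 × 180, A = 2 160 mm², y = 100 mm, Ī = 5 832 000 mm⁴.
Top flange: 150 × 10, A = 1 500 mm², y = 195 mm, Ī = 12 500 mm⁴.
Hole (subtracted): ⌀4, A = 12.566 mm², y = 100 mm, Ī = 12.566 mm⁴.
By symmetry the centroid is at mid-height, ȳ = 100 mm.
Transfer each piece to the horizontal centroidal axis using Ī + A·d² with d = y − 100:
  bottom flange: d = -95 mm → contributes +13 550 000 mm⁴
  web: d = 0 mm → contributes +5 832 000 mm⁴
  top flange: d = 95 mm → contributes +13 550 000 mm⁴
  hole: d = 0 mm → contributes −12.566 mm⁴
Total I = 32 931 987 mm⁴.

Ix ≈ 3.29 × 10⁷ mm⁴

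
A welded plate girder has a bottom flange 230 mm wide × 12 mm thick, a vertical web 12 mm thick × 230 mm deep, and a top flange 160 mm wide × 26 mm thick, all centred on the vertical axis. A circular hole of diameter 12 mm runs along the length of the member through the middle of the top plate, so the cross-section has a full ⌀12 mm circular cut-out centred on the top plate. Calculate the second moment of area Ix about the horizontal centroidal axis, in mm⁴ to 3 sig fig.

Break the section into simple shapes (no overlaps), measuring from the bottom-left corner of the bounding box.
Bottom plate: 230 × 12, A = 2 760 mm², y = 6 mm, Ī = 33 120 mm⁴.
Web plate: 12 × 230, A = 2 760 mm², y = 127 mm, Ī = 12 167 000 mm⁴.
Top plate: 160 × 26, A = 4 160 mm², y = 255 mm, Ī = 234 347 mm⁴.
Hole (subtracted): ⌀12, A = 113.1 mm², y = 255 mm, Ī = 1017.9 mm⁴.
Centroid: ȳ = ΣA·y / ΣA = 146.24 mm.
Transfer each piece to the horizontal centroidal axis using Ī + A·d² with d = y − 146.24:
  bottom plate: d = -140.24 mm → contributes +54 312 836 mm⁴
  web plate: d = -19.238 mm → contributes +13 188 427 mm⁴
  top plate: d = 108.76 mm → contributes +49 444 134 mm⁴
  hole: d = 108.76 mm → contributes −1 338 877 mm⁴
Total I = 115 606 520 mm⁴.

Ix ≈ 1.16 × 10⁸ mm⁴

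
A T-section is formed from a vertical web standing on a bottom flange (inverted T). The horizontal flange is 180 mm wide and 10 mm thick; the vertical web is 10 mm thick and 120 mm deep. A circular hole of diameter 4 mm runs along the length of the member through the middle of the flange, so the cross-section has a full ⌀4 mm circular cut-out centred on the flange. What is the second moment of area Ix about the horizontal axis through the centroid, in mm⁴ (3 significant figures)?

Treat the section as a set of non-overlapping primitives; coordinates are from the bounding-box lower-left.
Flange: 180 × 10, A = 1 800 mm², y = 5 mm, Ī = 15 000 mm⁴.
Web: 10 × 120, A = 1 200 mm², y = 70 mm, Ī = 1 440 000 mm⁴.
Hole (subtracted): ⌀4, A = 12.566 mm², y = 5 mm, Ī = 12.566 mm⁴.
Centroid: ȳ = ΣA·y / ΣA = 31.109 mm.
Transfer each piece to the horizontal axis through the centroid using Ī + A·d² with d = y − 31.109:
  flange: d = -26.109 mm → contributes +1 242 058 mm⁴
  web: d = 38.891 mm → contributes +3 254 978 mm⁴
  hole: d = -26.109 mm → contributes −8 579 mm⁴
Total I = 4 488 457 mm⁴.

Ix ≈ 4.49 × 10⁶ mm⁴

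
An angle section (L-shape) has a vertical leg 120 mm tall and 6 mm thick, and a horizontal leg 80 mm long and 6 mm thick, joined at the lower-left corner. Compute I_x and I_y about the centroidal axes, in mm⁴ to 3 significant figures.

Treat the section as a set of non-overlapping primitives; coordinates are from the bounding-box lower-left.
Vertical leg: 6 × 120, A = 720 mm², y = 60 mm, Ī = 864 000 mm⁴.
Horizontal leg (remainder): 74 × 6, A = 444 mm², y = 3 mm, Ī = 1 332 mm⁴.
Centroid: ȳ = ΣA·y / ΣA = 38.258 mm.
Transfer each piece to the centroidal x-axis using Ī + A·d² with d = y − 38.258:
  vertical leg: d = 21.742 mm → contributes +1 204 363 mm⁴
  horizontal leg (remainder): d = -35.258 mm → contributes +553 272 mm⁴
Total I = 1 757 635 mm⁴.
For the y-axis: x̄ = 18.258 mm.
Repeating about the centroidal y-axis gives I_y = 644 195 mm⁴.

I_x ≈ 1.76 × 10⁶ mm⁴, I_y ≈ 6.44 × 10⁵ mm⁴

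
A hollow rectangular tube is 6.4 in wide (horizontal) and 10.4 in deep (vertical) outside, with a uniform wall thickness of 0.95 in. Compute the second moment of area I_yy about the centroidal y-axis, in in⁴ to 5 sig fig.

Break the section into simple shapes (no overlaps), measuring from the bottom-left corner of the bounding box.
Outer rectangle: 6.4 × 10.4, A = 66.56 in², x = 3.2 in, Ī = 227.1915 in⁴.
Inner void (subtracted): 4.5 × 8.5, A = 38.25 in², x = 3.2 in, Ī = 64.54688 in⁴.
By symmetry the centroid is at mid-width, x̄ = 3.2 in.
All pieces are centred on the centroidal y-axis, so I = ΣĪ (holes subtracted) = 162.6446 in⁴.

I_yy ≈ 162.64 in⁴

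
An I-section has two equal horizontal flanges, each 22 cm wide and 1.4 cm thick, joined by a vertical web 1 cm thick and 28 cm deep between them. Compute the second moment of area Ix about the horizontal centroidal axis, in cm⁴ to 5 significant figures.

Ix ≈ 1.5151 × 10⁴ cm⁴

Treat the section as a set of non-overlapping primitives; coordinates are from the bounding-box lower-left.
Bottom flange: 22 × 1.4, A = 30.8 cm², y = 0.7 cm, Ī = 5.030667 cm⁴.
Web: 1 × 28, A = 28 cm², y = 15.4 cm, Ī = 1829.333 cm⁴.
Top flange: 22 × 1.4, A = 30.8 cm², y = 30.1 cm, Ī = 5.030667 cm⁴.
By symmetry the centroid is at mid-height, ȳ = 15.4 cm.
Transfer each piece to the horizontal centroidal axis using Ī + A·d² with d = y − 15.4:
  bottom flange: d = -14.7 cm → contributes +6660.603 cm⁴
  web: d = 0 cm → contributes +1829.333 cm⁴
  top flange: d = 14.7 cm → contributes +6660.603 cm⁴
Total I = 15150.54 cm⁴.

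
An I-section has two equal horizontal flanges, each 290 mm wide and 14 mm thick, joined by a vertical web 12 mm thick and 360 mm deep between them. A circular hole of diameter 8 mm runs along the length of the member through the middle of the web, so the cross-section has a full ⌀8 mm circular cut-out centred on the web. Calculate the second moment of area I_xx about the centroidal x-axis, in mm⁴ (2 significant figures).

Decompose the section into non-overlapping parts with the origin at the bottom-left of its bounding rectangle.
Bottom flange: 290 × 14, A = 4 060 mm², y = 7 mm, Ī = 66 313 mm⁴.
Web: 12 × 360, A = 4 320 mm², y = 194 mm, Ī = 46 656 000 mm⁴.
Top flange: 290 × 14, A = 4 060 mm², y = 381 mm, Ī = 66 313 mm⁴.
Hole (subtracted): ⌀8, A = 50.27 mm², y = 194 mm, Ī = 201.1 mm⁴.
By symmetry the centroid is at mid-height, ȳ = 194 mm.
Transfer each piece to the centroidal x-axis using Ī + A·d² with d = y − 194:
  bottom flange: d = -187 mm → contributes +142 040 453 mm⁴
  web: d = 0 mm → contributes +46 656 000 mm⁴
  top flange: d = 187 mm → contributes +142 040 453 mm⁴
  hole: d = 0 mm → contributes −201.1 mm⁴
Total I = 330 736 706 mm⁴.

I_xx ≈ 3.3 × 10⁸ mm⁴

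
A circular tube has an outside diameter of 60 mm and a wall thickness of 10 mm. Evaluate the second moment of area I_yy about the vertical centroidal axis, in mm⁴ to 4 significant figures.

Decompose the section into non-overlapping parts with the origin at the bottom-left of its bounding rectangle.
Outer circle: ⌀60, A = 2827.43 mm², x = 30 mm, Ī = 636 173 mm⁴.
Bore (subtracted): ⌀40, A = 1256.64 mm², x = 30 mm, Ī = 125 664 mm⁴.
By symmetry the centroid is at mid-width, x̄ = 30 mm.
All pieces are centred on the vertical centroidal axis, so I = ΣĪ (holes subtracted) = 510 509 mm⁴.

I_yy ≈ 5.105 × 10⁵ mm⁴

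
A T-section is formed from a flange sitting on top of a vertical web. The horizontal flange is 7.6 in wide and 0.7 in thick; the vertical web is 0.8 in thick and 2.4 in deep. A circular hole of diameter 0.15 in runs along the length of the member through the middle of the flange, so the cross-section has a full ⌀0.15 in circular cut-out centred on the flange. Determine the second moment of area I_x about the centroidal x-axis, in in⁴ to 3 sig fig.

Split into non-overlapping primitives; take the origin at the lower-left of the bounding box.
Flange: 7.6 × 0.7, A = 5.32 in², y = 2.75 in, Ī = 0.21723 in⁴.
Web: 0.8 × 2.4, A = 1.92 in², y = 1.2 in, Ī = 0.9216 in⁴.
Hole (subtracted): ⌀0.15, A = 0.017671 in², y = 2.75 in, Ī = 0.00002485 in⁴.
Centroid: ȳ = ΣA·y / ΣA = 2.3379 in.
Transfer each piece to the centroidal x-axis using Ī + A·d² with d = y − 2.3379:
  flange: d = 0.41206 in → contributes +1.1205 in⁴
  web: d = -1.1379 in → contributes +3.4078 in⁴
  hole: d = 0.41206 in → contributes −0.0030253 in⁴
Total I = 4.5253 in⁴.

I_x ≈ 4.53 in⁴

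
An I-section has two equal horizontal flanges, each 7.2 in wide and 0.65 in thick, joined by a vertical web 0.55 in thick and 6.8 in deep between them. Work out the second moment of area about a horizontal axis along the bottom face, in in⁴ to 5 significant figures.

I_base ≈ 359.49 in⁴

Split into non-overlapping primitives; take the origin at the lower-left of the bounding box.
Bottom flange: 7.2 × 0.65, A = 4.68 in², y = 0.325 in, Ī = 0.164775 in⁴.
Web: 0.55 × 6.8, A = 3.74 in², y = 4.05 in, Ī = 14.41147 in⁴.
Top flange: 7.2 × 0.65, A = 4.68 in², y = 7.775 in, Ī = 0.164775 in⁴.
Transfer each piece to a horizontal axis along the bottom face using Ī + A·d² with d = y − 0:
  bottom flange: d = 0.325 in → contributes +0.6591 in⁴
  web: d = 4.05 in → contributes +75.75682 in⁴
  top flange: d = 7.775 in → contributes +283.0737 in⁴
Total I = 359.4896 in⁴.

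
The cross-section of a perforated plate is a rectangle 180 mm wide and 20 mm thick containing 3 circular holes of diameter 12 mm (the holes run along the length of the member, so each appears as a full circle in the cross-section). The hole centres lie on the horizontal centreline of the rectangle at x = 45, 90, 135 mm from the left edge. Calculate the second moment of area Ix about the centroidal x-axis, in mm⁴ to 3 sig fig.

Split into non-overlapping primitives; take the origin at the lower-left of the bounding box.
Plate: 180 × 20, A = 3 600 mm², y = 10 mm, Ī = 120 000 mm⁴.
Hole 1 (subtracted): ⌀12, A = 113.1 mm², y = 10 mm, Ī = 1017.9 mm⁴.
Hole 2 (subtracted): ⌀12, A = 113.1 mm², y = 10 mm, Ī = 1017.9 mm⁴.
Hole 3 (subtracted): ⌀12, A = 113.1 mm², y = 10 mm, Ī = 1017.9 mm⁴.
By symmetry the centroid is at mid-height, ȳ = 10 mm.
All pieces are centred on the centroidal x-axis, so I = ΣĪ (holes subtracted) = 116 946 mm⁴.

Ix ≈ 1.17 × 10⁵ mm⁴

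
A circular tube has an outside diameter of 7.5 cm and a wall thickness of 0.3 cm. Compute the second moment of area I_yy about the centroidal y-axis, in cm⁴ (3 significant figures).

Split into non-overlapping primitives; take the origin at the lower-left of the bounding box.
Outer circle: ⌀7.5, A = 44.179 cm², x = 3.75 cm, Ī = 155.32 cm⁴.
Bore (subtracted): ⌀6.9, A = 37.393 cm², x = 3.75 cm, Ī = 111.27 cm⁴.
By symmetry the centroid is at mid-width, x̄ = 3.75 cm.
All pieces are centred on the centroidal y-axis, so I = ΣĪ (holes subtracted) = 44.049 cm⁴.

I_yy ≈ 44.0 cm⁴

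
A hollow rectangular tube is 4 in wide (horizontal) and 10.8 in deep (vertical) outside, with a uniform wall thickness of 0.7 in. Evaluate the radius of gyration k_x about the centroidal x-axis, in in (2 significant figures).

k_x ≈ 3.6 in

Break the section into simple shapes (no overlaps), measuring from the bottom-left corner of the bounding box.
Outer rectangle: 4 × 10.8, A = 43.2 in², y = 5.4 in, Ī = 419.9 in⁴.
Inner void (subtracted): 2.6 × 9.4, A = 24.44 in², y = 5.4 in, Ī = 180 in⁴.
By symmetry the centroid is at mid-height, ȳ = 5.4 in.
All pieces are centred on the centroidal x-axis, so I = ΣĪ (holes subtracted) = 239.9 in⁴.
Radius of gyration: k = √(I/A) = √(239.9 / 18.76) = 3.576 in.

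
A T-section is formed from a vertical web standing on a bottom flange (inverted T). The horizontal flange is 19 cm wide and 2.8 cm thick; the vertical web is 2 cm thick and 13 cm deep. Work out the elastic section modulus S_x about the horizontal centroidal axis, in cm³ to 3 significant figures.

Decompose the section into non-overlapping parts with the origin at the bottom-left of its bounding rectangle.
Flange: 19 × 2.8, A = 53.2 cm², y = 1.4 cm, Ī = 34.757 cm⁴.
Web: 2 × 13, A = 26 cm², y = 9.3 cm, Ī = 366.17 cm⁴.
Centroid: ȳ = ΣA·y / ΣA = 3.9934 cm.
Transfer each piece to the horizontal centroidal axis using Ī + A·d² with d = y − 3.9934:
  flange: d = -2.5934 cm → contributes +392.58 cm⁴
  web: d = 5.3066 cm → contributes +1098.3 cm⁴
Total I = 1490.9 cm⁴.
Extreme fibre distance c = 11.807 cm; S = I/c = 126.28 cm³.

S_x ≈ 126 cm³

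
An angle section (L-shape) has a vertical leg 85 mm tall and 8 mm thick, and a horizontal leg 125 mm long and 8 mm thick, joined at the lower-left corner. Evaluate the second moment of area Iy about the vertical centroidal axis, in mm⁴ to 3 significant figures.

Iy ≈ 2.61 × 10⁶ mm⁴

Break the section into simple shapes (no overlaps), measuring from the bottom-left corner of the bounding box.
Vertical leg: 8 × 85, A = 680 mm², x = 4 mm, Ī = 3626.7 mm⁴.
Horizontal leg (remainder): 117 × 8, A = 936 mm², x = 66.5 mm, Ī = 1 067 742 mm⁴.
Centroid: x̄ = ΣA·x / ΣA = 40.2 mm.
Transfer each piece to the vertical centroidal axis using Ī + A·d² with d = x − 40.2:
  vertical leg: d = -36.2 mm → contributes +894 750 mm⁴
  horizontal leg (remainder): d = 26.3 mm → contributes +1 715 139 mm⁴
Total I = 2 609 890 mm⁴.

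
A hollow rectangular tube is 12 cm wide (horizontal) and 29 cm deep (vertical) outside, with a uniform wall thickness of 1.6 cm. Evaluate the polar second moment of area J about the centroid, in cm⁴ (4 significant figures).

J ≈ 1.451 × 10⁴ cm⁴

Decompose the section into non-overlapping parts with the origin at the bottom-left of its bounding rectangle.
Outer rectangle: 12 × 29, A = 348 cm², y = 14.5 cm, Ī = 24 389 cm⁴.
Inner void (subtracted): 8.8 × 25.8, A = 227.04 cm², y = 14.5 cm, Ī = 12593.9 cm⁴.
By symmetry the centroid is at mid-height, ȳ = 14.5 cm.
All pieces are centred on the centroidal x-axis, so I = ΣĪ (holes subtracted) = 11795.1 cm⁴.
Repeating about the centroidal y-axis gives I_y = 2710.84 cm⁴.
Polar second moment: J = I_x + I_y = 14505.9 cm⁴.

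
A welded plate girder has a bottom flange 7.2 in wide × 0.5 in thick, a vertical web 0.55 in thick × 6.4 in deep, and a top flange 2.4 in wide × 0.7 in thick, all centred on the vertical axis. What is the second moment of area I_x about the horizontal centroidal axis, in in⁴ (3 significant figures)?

I_x ≈ 71.4 in⁴

Decompose the section into non-overlapping parts with the origin at the bottom-left of its bounding rectangle.
Bottom plate: 7.2 × 0.5, A = 3.6 in², y = 0.25 in, Ī = 0.075 in⁴.
Web plate: 0.55 × 6.4, A = 3.52 in², y = 3.7 in, Ī = 12.015 in⁴.
Top plate: 2.4 × 0.7, A = 1.68 in², y = 7.25 in, Ī = 0.0686 in⁴.
Centroid: ȳ = ΣA·y / ΣA = 2.9664 in.
Transfer each piece to the horizontal centroidal axis using Ī + A·d² with d = y − 2.9664:
  bottom plate: d = -2.7164 in → contributes +26.638 in⁴
  web plate: d = 0.73364 in → contributes +13.909 in⁴
  top plate: d = 4.2836 in → contributes +30.896 in⁴
Total I = 71.443 in⁴.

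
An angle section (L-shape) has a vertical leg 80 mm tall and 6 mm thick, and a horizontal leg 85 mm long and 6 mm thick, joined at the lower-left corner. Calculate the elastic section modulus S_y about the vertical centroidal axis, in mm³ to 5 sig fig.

S_y ≈ 1.1148 × 10⁴ mm³

Break the section into simple shapes (no overlaps), measuring from the bottom-left corner of the bounding box.
Vertical leg: 6 × 80, A = 480 mm², x = 3 mm, Ī = 1 440 mm⁴.
Horizontal leg (remainder): 79 × 6, A = 474 mm², x = 45.5 mm, Ī = 246519.5 mm⁴.
Centroid: x̄ = ΣA·x / ΣA = 24.11635 mm.
Transfer each piece to the vertical centroidal axis using Ī + A·d² with d = x − 24.11635:
  vertical leg: d = -21.11635 mm → contributes +215472.2 mm⁴
  horizontal leg (remainder): d = 21.38365 mm → contributes +463260.9 mm⁴
Total I = 678733.1 mm⁴.
Extreme fibre distance c = 60.88365 mm; S = I/c = 11148.04 mm³.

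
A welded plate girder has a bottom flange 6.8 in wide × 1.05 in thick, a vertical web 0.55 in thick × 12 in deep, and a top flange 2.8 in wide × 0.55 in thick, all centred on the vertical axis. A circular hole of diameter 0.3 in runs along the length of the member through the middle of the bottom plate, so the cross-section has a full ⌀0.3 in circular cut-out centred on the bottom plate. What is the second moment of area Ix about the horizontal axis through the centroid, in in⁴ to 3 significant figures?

Break the section into simple shapes (no overlaps), measuring from the bottom-left corner of the bounding box.
Bottom plate: 6.8 × 1.05, A = 7.14 in², y = 0.525 in, Ī = 0.65599 in⁴.
Web plate: 0.55 × 12, A = 6.6 in², y = 7.05 in, Ī = 79.2 in⁴.
Top plate: 2.8 × 0.55, A = 1.54 in², y = 13.325 in, Ī = 0.038821 in⁴.
Hole (subtracted): ⌀0.3, A = 0.070686 in², y = 0.525 in, Ī = 0.00039761 in⁴.
Centroid: ȳ = ΣA·y / ΣA = 4.6525 in.
Transfer each piece to the horizontal axis through the centroid using Ī + A·d² with d = y − 4.6525:
  bottom plate: d = -4.1275 in → contributes +122.3 in⁴
  web plate: d = 2.3975 in → contributes +117.14 in⁴
  top plate: d = 8.6725 in → contributes +115.86 in⁴
  hole: d = -4.1275 in → contributes −1.2046 in⁴
Total I = 354.09 in⁴.

Ix ≈ 354 in⁴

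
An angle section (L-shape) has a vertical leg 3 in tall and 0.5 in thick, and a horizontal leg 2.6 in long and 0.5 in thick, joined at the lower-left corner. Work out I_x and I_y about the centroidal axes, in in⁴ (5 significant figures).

Split into non-overlapping primitives; take the origin at the lower-left of the bounding box.
Vertical leg: 0.5 × 3, A = 1.5 in², y = 1.5 in, Ī = 1.125 in⁴.
Horizontal leg (remainder): 2.1 × 0.5, A = 1.05 in², y = 0.25 in, Ī = 0.021875 in⁴.
Centroid: ȳ = ΣA·y / ΣA = 0.9852941 in.
Transfer each piece to the centroidal x-axis using Ī + A·d² with d = y − 0.9852941:
  vertical leg: d = 0.5147059 in → contributes +1.522383 in⁴
  horizontal leg (remainder): d = -0.7352941 in → contributes +0.5895653 in⁴
Total I = 2.111949 in⁴.
For the y-axis: x̄ = 0.7852941 in.
Repeating about the centroidal y-axis gives I_y = 1.460949 in⁴.

I_x ≈ 2.1119 in⁴, I_y ≈ 1.4609 in⁴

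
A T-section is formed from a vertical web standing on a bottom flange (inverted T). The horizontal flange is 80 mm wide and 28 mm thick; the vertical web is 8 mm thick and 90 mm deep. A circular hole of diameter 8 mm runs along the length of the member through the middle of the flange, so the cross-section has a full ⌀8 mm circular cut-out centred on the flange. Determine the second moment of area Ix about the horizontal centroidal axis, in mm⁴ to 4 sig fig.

Ix ≈ 2.518 × 10⁶ mm⁴

Treat the section as a set of non-overlapping primitives; coordinates are from the bounding-box lower-left.
Flange: 80 × 28, A = 2 240 mm², y = 14 mm, Ī = 146 347 mm⁴.
Web: 8 × 90, A = 720 mm², y = 73 mm, Ī = 486 000 mm⁴.
Hole (subtracted): ⌀8, A = 50.2655 mm², y = 14 mm, Ī = 201.062 mm⁴.
Centroid: ȳ = ΣA·y / ΣA = 28.5993 mm.
Transfer each piece to the horizontal centroidal axis using Ī + A·d² with d = y − 28.5993:
  flange: d = -14.5993 mm → contributes +623 777 mm⁴
  web: d = 44.4007 mm → contributes +1 905 426 mm⁴
  hole: d = -14.5993 mm → contributes −10914.6 mm⁴
Total I = 2 518 289 mm⁴.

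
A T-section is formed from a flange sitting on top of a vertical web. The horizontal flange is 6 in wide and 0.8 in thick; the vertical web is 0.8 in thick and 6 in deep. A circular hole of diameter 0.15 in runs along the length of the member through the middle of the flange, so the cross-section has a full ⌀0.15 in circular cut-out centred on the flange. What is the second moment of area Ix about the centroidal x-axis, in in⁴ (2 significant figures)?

Ix ≈ 42 in⁴

Decompose the section into non-overlapping parts with the origin at the bottom-left of its bounding rectangle.
Flange: 6 × 0.8, A = 4.8 in², y = 6.4 in, Ī = 0.256 in⁴.
Web: 0.8 × 6, A = 4.8 in², y = 3 in, Ī = 14.4 in⁴.
Hole (subtracted): ⌀0.15, A = 0.01767 in², y = 6.4 in, Ī = 0.00002485 in⁴.
Centroid: ȳ = ΣA·y / ΣA = 4.697 in.
Transfer each piece to the centroidal x-axis using Ī + A·d² with d = y − 4.697:
  flange: d = 1.703 in → contributes +14.18 in⁴
  web: d = -1.697 in → contributes +28.22 in⁴
  hole: d = 1.703 in → contributes −0.05128 in⁴
Total I = 42.35 in⁴.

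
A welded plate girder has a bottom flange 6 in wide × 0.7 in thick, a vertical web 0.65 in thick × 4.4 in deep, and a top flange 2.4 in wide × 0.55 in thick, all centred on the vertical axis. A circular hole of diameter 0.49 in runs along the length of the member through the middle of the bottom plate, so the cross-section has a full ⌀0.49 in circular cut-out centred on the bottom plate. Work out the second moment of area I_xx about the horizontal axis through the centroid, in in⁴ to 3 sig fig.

Decompose the section into non-overlapping parts with the origin at the bottom-left of its bounding rectangle.
Bottom plate: 6 × 0.7, A = 4.2 in², y = 0.35 in, Ī = 0.1715 in⁴.
Web plate: 0.65 × 4.4, A = 2.86 in², y = 2.9 in, Ī = 4.6141 in⁴.
Top plate: 2.4 × 0.55, A = 1.32 in², y = 5.375 in, Ī = 0.033275 in⁴.
Hole (subtracted): ⌀0.49, A = 0.18857 in², y = 0.35 in, Ī = 0.0028298 in⁴.
Centroid: ȳ = ΣA·y / ΣA = 2.0501 in.
Transfer each piece to the horizontal axis through the centroid using Ī + A·d² with d = y − 2.0501:
  bottom plate: d = -1.7001 in → contributes +12.311 in⁴
  web plate: d = 0.84993 in → contributes +6.6801 in⁴
  top plate: d = 3.3249 in → contributes +14.626 in⁴
  hole: d = -1.7001 in → contributes −0.54785 in⁴
Total I = 33.069 in⁴.

I_xx ≈ 33.1 in⁴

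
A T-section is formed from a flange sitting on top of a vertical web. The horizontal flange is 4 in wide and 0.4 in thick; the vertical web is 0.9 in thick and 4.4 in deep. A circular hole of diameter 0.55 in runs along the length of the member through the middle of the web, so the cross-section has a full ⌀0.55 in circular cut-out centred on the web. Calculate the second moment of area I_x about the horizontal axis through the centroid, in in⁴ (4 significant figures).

I_x ≈ 12.85 in⁴

Treat the section as a set of non-overlapping primitives; coordinates are from the bounding-box lower-left.
Flange: 4 × 0.4, A = 1.6 in², y = 4.6 in, Ī = 0.0213333 in⁴.
Web: 0.9 × 4.4, A = 3.96 in², y = 2.2 in, Ī = 6.3888 in⁴.
Hole (subtracted): ⌀0.55, A = 0.237583 in², y = 2.2 in, Ī = 0.0044918 in⁴.
Centroid: ȳ = ΣA·y / ΣA = 2.92148 in.
Transfer each piece to the horizontal axis through the centroid using Ī + A·d² with d = y − 2.92148:
  flange: d = 1.67852 in → contributes +4.52924 in⁴
  web: d = -0.721477 in → contributes +8.45009 in⁴
  hole: d = -0.721477 in → contributes −0.128161 in⁴
Total I = 12.8512 in⁴.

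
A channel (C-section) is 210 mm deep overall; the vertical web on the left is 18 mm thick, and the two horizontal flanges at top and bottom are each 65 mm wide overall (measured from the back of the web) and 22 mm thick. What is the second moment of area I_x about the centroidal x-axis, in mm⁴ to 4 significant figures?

I_x ≈ 3.225 × 10⁷ mm⁴

Split into non-overlapping primitives; take the origin at the lower-left of the bounding box.
Web: 18 × 210, A = 3 780 mm², y = 105 mm, Ī = 13 891 500 mm⁴.
Top flange (beyond web): 47 × 22, A = 1 034 mm², y = 199 mm, Ī = 41704.7 mm⁴.
Bottom flange (beyond web): 47 × 22, A = 1 034 mm², y = 11 mm, Ī = 41704.7 mm⁴.
By symmetry the centroid is at mid-height, ȳ = 105 mm.
Transfer each piece to the centroidal x-axis using Ī + A·d² with d = y − 105:
  web: d = 0 mm → contributes +13 891 500 mm⁴
  top flange (beyond web): d = 94 mm → contributes +9 178 129 mm⁴
  bottom flange (beyond web): d = -94 mm → contributes +9 178 129 mm⁴
Total I = 32 247 757 mm⁴.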